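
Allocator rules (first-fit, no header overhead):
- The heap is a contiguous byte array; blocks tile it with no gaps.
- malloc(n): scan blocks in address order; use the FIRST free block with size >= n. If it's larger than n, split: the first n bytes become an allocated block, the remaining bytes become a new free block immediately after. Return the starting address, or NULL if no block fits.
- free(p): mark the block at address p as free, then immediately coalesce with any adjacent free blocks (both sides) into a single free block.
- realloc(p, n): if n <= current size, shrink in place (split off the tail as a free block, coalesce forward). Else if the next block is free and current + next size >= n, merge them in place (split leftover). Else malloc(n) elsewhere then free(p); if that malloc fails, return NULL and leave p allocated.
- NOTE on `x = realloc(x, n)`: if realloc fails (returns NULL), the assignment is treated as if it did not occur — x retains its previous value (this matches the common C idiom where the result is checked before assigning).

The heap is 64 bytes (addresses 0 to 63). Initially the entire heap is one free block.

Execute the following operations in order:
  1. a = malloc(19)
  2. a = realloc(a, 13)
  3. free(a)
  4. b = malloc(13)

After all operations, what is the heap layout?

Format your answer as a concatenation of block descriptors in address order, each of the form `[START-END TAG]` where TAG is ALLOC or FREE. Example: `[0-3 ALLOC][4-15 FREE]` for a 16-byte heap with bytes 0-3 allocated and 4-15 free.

Op 1: a = malloc(19) -> a = 0; heap: [0-18 ALLOC][19-63 FREE]
Op 2: a = realloc(a, 13) -> a = 0; heap: [0-12 ALLOC][13-63 FREE]
Op 3: free(a) -> (freed a); heap: [0-63 FREE]
Op 4: b = malloc(13) -> b = 0; heap: [0-12 ALLOC][13-63 FREE]

Answer: [0-12 ALLOC][13-63 FREE]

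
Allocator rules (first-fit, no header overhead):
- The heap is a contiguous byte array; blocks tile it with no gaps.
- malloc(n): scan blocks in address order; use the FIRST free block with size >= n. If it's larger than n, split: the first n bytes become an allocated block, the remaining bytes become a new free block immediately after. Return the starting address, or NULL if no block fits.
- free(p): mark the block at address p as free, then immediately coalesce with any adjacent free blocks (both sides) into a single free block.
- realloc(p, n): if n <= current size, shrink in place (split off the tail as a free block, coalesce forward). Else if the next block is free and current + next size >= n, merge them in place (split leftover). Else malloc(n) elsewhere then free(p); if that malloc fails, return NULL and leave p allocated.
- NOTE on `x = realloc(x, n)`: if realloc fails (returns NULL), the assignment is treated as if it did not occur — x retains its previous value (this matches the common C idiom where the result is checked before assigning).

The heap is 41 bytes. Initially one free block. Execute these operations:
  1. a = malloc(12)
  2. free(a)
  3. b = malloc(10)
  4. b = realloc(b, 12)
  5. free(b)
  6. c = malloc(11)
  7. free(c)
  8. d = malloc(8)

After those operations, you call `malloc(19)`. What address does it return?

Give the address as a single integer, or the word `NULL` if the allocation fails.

Op 1: a = malloc(12) -> a = 0; heap: [0-11 ALLOC][12-40 FREE]
Op 2: free(a) -> (freed a); heap: [0-40 FREE]
Op 3: b = malloc(10) -> b = 0; heap: [0-9 ALLOC][10-40 FREE]
Op 4: b = realloc(b, 12) -> b = 0; heap: [0-11 ALLOC][12-40 FREE]
Op 5: free(b) -> (freed b); heap: [0-40 FREE]
Op 6: c = malloc(11) -> c = 0; heap: [0-10 ALLOC][11-40 FREE]
Op 7: free(c) -> (freed c); heap: [0-40 FREE]
Op 8: d = malloc(8) -> d = 0; heap: [0-7 ALLOC][8-40 FREE]
malloc(19): first-fit scan over [0-7 ALLOC][8-40 FREE] -> 8

Answer: 8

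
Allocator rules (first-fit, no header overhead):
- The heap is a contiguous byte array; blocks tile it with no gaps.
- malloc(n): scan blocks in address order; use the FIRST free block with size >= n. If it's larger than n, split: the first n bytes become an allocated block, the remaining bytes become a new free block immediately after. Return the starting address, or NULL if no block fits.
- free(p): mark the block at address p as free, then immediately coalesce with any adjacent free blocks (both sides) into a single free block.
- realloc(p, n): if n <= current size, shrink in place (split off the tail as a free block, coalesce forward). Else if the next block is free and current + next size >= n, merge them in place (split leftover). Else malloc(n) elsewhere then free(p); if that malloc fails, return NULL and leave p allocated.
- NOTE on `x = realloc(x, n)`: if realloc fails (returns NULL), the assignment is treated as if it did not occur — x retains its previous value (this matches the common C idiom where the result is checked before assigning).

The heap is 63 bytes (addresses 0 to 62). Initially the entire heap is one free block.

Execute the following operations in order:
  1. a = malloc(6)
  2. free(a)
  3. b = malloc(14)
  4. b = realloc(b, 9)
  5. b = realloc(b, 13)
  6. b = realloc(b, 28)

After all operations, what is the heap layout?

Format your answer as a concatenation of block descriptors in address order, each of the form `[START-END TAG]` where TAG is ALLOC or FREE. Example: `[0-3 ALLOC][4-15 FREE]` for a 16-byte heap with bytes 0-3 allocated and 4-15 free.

Answer: [0-27 ALLOC][28-62 FREE]

Derivation:
Op 1: a = malloc(6) -> a = 0; heap: [0-5 ALLOC][6-62 FREE]
Op 2: free(a) -> (freed a); heap: [0-62 FREE]
Op 3: b = malloc(14) -> b = 0; heap: [0-13 ALLOC][14-62 FREE]
Op 4: b = realloc(b, 9) -> b = 0; heap: [0-8 ALLOC][9-62 FREE]
Op 5: b = realloc(b, 13) -> b = 0; heap: [0-12 ALLOC][13-62 FREE]
Op 6: b = realloc(b, 28) -> b = 0; heap: [0-27 ALLOC][28-62 FREE]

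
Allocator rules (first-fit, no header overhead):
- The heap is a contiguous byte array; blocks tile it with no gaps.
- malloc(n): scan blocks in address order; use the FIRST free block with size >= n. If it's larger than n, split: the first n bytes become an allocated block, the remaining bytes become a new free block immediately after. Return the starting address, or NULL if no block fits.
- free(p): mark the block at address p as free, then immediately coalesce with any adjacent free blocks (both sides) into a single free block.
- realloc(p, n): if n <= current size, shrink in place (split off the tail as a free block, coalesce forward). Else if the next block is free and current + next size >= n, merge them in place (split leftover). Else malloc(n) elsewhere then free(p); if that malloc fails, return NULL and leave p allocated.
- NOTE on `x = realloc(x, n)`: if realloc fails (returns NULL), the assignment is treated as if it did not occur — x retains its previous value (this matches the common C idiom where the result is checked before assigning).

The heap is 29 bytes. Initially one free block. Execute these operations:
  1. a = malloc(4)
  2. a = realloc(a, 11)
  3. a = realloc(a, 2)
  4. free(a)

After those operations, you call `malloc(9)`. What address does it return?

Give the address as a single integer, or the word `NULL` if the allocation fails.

Op 1: a = malloc(4) -> a = 0; heap: [0-3 ALLOC][4-28 FREE]
Op 2: a = realloc(a, 11) -> a = 0; heap: [0-10 ALLOC][11-28 FREE]
Op 3: a = realloc(a, 2) -> a = 0; heap: [0-1 ALLOC][2-28 FREE]
Op 4: free(a) -> (freed a); heap: [0-28 FREE]
malloc(9): first-fit scan over [0-28 FREE] -> 0

Answer: 0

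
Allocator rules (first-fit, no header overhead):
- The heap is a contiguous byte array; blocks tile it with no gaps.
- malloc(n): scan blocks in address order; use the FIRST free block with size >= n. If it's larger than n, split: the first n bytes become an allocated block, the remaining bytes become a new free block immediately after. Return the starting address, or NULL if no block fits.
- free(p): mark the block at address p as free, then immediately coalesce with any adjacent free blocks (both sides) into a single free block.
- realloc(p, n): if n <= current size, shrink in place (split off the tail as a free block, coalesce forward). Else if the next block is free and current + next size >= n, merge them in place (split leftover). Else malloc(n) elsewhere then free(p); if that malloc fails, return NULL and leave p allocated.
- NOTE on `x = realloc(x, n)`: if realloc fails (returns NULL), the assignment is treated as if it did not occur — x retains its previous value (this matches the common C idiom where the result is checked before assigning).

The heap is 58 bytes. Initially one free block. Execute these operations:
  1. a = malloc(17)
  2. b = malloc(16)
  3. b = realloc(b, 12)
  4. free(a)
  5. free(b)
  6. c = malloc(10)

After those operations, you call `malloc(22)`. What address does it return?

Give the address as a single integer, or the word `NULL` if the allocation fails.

Answer: 10

Derivation:
Op 1: a = malloc(17) -> a = 0; heap: [0-16 ALLOC][17-57 FREE]
Op 2: b = malloc(16) -> b = 17; heap: [0-16 ALLOC][17-32 ALLOC][33-57 FREE]
Op 3: b = realloc(b, 12) -> b = 17; heap: [0-16 ALLOC][17-28 ALLOC][29-57 FREE]
Op 4: free(a) -> (freed a); heap: [0-16 FREE][17-28 ALLOC][29-57 FREE]
Op 5: free(b) -> (freed b); heap: [0-57 FREE]
Op 6: c = malloc(10) -> c = 0; heap: [0-9 ALLOC][10-57 FREE]
malloc(22): first-fit scan over [0-9 ALLOC][10-57 FREE] -> 10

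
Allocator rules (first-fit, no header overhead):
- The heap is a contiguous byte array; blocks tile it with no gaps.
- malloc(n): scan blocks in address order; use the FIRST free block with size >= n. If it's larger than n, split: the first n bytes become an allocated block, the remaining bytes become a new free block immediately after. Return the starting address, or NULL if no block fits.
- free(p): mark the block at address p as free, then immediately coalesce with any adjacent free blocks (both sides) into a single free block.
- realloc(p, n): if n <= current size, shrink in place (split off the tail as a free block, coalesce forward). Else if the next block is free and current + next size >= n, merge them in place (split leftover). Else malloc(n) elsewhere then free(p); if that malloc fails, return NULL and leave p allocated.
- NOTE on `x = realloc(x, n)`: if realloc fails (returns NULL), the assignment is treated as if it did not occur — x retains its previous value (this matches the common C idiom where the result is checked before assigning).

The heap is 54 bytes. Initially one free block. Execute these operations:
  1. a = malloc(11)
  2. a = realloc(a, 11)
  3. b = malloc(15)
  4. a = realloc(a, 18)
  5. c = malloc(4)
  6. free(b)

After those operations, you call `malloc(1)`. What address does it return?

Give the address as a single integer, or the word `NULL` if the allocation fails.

Op 1: a = malloc(11) -> a = 0; heap: [0-10 ALLOC][11-53 FREE]
Op 2: a = realloc(a, 11) -> a = 0; heap: [0-10 ALLOC][11-53 FREE]
Op 3: b = malloc(15) -> b = 11; heap: [0-10 ALLOC][11-25 ALLOC][26-53 FREE]
Op 4: a = realloc(a, 18) -> a = 26; heap: [0-10 FREE][11-25 ALLOC][26-43 ALLOC][44-53 FREE]
Op 5: c = malloc(4) -> c = 0; heap: [0-3 ALLOC][4-10 FREE][11-25 ALLOC][26-43 ALLOC][44-53 FREE]
Op 6: free(b) -> (freed b); heap: [0-3 ALLOC][4-25 FREE][26-43 ALLOC][44-53 FREE]
malloc(1): first-fit scan over [0-3 ALLOC][4-25 FREE][26-43 ALLOC][44-53 FREE] -> 4

Answer: 4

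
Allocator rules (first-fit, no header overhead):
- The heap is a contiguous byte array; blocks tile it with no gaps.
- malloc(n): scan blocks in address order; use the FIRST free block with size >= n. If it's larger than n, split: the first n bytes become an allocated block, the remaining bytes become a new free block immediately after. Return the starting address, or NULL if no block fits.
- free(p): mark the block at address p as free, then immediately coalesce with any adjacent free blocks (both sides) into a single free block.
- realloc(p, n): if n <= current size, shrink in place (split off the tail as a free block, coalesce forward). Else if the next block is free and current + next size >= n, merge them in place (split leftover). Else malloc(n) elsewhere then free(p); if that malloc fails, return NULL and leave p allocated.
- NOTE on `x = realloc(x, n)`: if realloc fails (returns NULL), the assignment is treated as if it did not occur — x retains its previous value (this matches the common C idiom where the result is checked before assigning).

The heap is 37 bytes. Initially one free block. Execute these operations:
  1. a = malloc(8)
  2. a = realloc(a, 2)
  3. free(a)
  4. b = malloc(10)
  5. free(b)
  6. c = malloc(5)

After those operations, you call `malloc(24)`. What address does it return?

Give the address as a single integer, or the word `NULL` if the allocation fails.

Answer: 5

Derivation:
Op 1: a = malloc(8) -> a = 0; heap: [0-7 ALLOC][8-36 FREE]
Op 2: a = realloc(a, 2) -> a = 0; heap: [0-1 ALLOC][2-36 FREE]
Op 3: free(a) -> (freed a); heap: [0-36 FREE]
Op 4: b = malloc(10) -> b = 0; heap: [0-9 ALLOC][10-36 FREE]
Op 5: free(b) -> (freed b); heap: [0-36 FREE]
Op 6: c = malloc(5) -> c = 0; heap: [0-4 ALLOC][5-36 FREE]
malloc(24): first-fit scan over [0-4 ALLOC][5-36 FREE] -> 5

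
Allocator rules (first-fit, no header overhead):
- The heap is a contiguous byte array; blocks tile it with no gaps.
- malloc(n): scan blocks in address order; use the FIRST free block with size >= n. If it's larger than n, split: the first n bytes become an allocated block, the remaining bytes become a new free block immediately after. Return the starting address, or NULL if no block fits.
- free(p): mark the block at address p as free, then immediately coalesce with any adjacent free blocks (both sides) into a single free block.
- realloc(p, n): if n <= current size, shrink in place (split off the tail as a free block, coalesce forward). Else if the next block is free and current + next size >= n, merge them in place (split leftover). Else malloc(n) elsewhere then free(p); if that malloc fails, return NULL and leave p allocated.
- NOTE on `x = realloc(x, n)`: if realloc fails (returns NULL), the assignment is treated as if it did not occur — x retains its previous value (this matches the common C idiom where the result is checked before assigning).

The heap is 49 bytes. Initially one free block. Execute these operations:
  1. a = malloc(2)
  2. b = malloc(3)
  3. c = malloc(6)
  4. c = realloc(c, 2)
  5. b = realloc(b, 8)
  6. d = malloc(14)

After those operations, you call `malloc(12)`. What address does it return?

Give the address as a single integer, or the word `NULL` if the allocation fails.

Answer: 29

Derivation:
Op 1: a = malloc(2) -> a = 0; heap: [0-1 ALLOC][2-48 FREE]
Op 2: b = malloc(3) -> b = 2; heap: [0-1 ALLOC][2-4 ALLOC][5-48 FREE]
Op 3: c = malloc(6) -> c = 5; heap: [0-1 ALLOC][2-4 ALLOC][5-10 ALLOC][11-48 FREE]
Op 4: c = realloc(c, 2) -> c = 5; heap: [0-1 ALLOC][2-4 ALLOC][5-6 ALLOC][7-48 FREE]
Op 5: b = realloc(b, 8) -> b = 7; heap: [0-1 ALLOC][2-4 FREE][5-6 ALLOC][7-14 ALLOC][15-48 FREE]
Op 6: d = malloc(14) -> d = 15; heap: [0-1 ALLOC][2-4 FREE][5-6 ALLOC][7-14 ALLOC][15-28 ALLOC][29-48 FREE]
malloc(12): first-fit scan over [0-1 ALLOC][2-4 FREE][5-6 ALLOC][7-14 ALLOC][15-28 ALLOC][29-48 FREE] -> 29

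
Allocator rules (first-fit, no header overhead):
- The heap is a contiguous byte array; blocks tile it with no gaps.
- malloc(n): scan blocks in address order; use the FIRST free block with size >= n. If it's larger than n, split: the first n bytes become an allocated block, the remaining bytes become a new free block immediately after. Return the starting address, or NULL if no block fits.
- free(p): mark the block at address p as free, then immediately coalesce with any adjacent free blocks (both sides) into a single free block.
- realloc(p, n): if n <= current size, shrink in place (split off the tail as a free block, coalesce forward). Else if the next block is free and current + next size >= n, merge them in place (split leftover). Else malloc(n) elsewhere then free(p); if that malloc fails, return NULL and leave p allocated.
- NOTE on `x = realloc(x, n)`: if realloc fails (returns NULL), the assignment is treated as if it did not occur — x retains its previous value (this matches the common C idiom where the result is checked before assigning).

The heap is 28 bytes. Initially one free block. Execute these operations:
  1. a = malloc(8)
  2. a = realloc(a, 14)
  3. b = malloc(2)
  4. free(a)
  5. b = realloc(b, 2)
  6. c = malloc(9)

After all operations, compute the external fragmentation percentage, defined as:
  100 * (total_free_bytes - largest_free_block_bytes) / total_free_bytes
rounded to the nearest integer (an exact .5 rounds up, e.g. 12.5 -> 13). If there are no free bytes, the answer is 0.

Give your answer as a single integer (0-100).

Op 1: a = malloc(8) -> a = 0; heap: [0-7 ALLOC][8-27 FREE]
Op 2: a = realloc(a, 14) -> a = 0; heap: [0-13 ALLOC][14-27 FREE]
Op 3: b = malloc(2) -> b = 14; heap: [0-13 ALLOC][14-15 ALLOC][16-27 FREE]
Op 4: free(a) -> (freed a); heap: [0-13 FREE][14-15 ALLOC][16-27 FREE]
Op 5: b = realloc(b, 2) -> b = 14; heap: [0-13 FREE][14-15 ALLOC][16-27 FREE]
Op 6: c = malloc(9) -> c = 0; heap: [0-8 ALLOC][9-13 FREE][14-15 ALLOC][16-27 FREE]
Free blocks: [5 12] total_free=17 largest=12 -> 100*(17-12)/17 = 500/17 ≈ 29.412 -> rounds to 29

Answer: 29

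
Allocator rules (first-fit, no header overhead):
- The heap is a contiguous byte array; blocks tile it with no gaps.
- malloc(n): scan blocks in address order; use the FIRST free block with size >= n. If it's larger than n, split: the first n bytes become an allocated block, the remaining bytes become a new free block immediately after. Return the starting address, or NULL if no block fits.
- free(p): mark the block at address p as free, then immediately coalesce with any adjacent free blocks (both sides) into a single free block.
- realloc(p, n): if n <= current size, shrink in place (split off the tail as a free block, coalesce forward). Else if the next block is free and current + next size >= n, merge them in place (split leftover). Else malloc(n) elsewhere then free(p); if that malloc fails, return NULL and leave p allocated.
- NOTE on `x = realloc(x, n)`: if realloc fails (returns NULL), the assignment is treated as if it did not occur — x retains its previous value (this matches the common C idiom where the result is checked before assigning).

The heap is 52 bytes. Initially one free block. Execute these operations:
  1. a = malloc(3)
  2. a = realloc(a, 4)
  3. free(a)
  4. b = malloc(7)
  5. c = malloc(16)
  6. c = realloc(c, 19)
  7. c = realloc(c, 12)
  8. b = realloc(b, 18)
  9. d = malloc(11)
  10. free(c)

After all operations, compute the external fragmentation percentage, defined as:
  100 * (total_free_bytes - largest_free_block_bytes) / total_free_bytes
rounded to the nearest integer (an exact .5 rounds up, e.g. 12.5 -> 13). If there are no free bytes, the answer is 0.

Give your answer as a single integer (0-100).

Op 1: a = malloc(3) -> a = 0; heap: [0-2 ALLOC][3-51 FREE]
Op 2: a = realloc(a, 4) -> a = 0; heap: [0-3 ALLOC][4-51 FREE]
Op 3: free(a) -> (freed a); heap: [0-51 FREE]
Op 4: b = malloc(7) -> b = 0; heap: [0-6 ALLOC][7-51 FREE]
Op 5: c = malloc(16) -> c = 7; heap: [0-6 ALLOC][7-22 ALLOC][23-51 FREE]
Op 6: c = realloc(c, 19) -> c = 7; heap: [0-6 ALLOC][7-25 ALLOC][26-51 FREE]
Op 7: c = realloc(c, 12) -> c = 7; heap: [0-6 ALLOC][7-18 ALLOC][19-51 FREE]
Op 8: b = realloc(b, 18) -> b = 19; heap: [0-6 FREE][7-18 ALLOC][19-36 ALLOC][37-51 FREE]
Op 9: d = malloc(11) -> d = 37; heap: [0-6 FREE][7-18 ALLOC][19-36 ALLOC][37-47 ALLOC][48-51 FREE]
Op 10: free(c) -> (freed c); heap: [0-18 FREE][19-36 ALLOC][37-47 ALLOC][48-51 FREE]
Free blocks: [19 4] total_free=23 largest=19 -> 100*(23-19)/23 = 400/23 ≈ 17.391 -> rounds to 17

Answer: 17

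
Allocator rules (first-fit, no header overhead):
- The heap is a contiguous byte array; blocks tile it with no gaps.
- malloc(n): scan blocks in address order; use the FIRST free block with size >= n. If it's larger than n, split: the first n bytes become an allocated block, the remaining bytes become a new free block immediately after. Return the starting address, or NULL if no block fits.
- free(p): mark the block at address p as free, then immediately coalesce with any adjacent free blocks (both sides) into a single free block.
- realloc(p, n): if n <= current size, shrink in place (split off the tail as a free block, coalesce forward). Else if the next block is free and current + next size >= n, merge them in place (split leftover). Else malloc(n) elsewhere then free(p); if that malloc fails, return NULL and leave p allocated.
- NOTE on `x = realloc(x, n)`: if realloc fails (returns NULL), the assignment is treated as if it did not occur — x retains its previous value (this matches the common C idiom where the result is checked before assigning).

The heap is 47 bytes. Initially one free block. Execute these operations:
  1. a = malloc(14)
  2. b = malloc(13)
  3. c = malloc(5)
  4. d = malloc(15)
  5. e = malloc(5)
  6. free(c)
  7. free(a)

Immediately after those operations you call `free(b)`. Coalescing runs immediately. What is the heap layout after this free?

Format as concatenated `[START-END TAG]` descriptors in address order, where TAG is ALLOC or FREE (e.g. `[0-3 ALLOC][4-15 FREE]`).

Op 1: a = malloc(14) -> a = 0; heap: [0-13 ALLOC][14-46 FREE]
Op 2: b = malloc(13) -> b = 14; heap: [0-13 ALLOC][14-26 ALLOC][27-46 FREE]
Op 3: c = malloc(5) -> c = 27; heap: [0-13 ALLOC][14-26 ALLOC][27-31 ALLOC][32-46 FREE]
Op 4: d = malloc(15) -> d = 32; heap: [0-13 ALLOC][14-26 ALLOC][27-31 ALLOC][32-46 ALLOC]
Op 5: e = malloc(5) -> e = NULL; heap: [0-13 ALLOC][14-26 ALLOC][27-31 ALLOC][32-46 ALLOC]
Op 6: free(c) -> (freed c); heap: [0-13 ALLOC][14-26 ALLOC][27-31 FREE][32-46 ALLOC]
Op 7: free(a) -> (freed a); heap: [0-13 FREE][14-26 ALLOC][27-31 FREE][32-46 ALLOC]
free(b): b = 14 -> block [14-26 ALLOC]; mark free, coalesce with adjacent free neighbors -> [0-31 FREE][32-46 ALLOC]

Answer: [0-31 FREE][32-46 ALLOC]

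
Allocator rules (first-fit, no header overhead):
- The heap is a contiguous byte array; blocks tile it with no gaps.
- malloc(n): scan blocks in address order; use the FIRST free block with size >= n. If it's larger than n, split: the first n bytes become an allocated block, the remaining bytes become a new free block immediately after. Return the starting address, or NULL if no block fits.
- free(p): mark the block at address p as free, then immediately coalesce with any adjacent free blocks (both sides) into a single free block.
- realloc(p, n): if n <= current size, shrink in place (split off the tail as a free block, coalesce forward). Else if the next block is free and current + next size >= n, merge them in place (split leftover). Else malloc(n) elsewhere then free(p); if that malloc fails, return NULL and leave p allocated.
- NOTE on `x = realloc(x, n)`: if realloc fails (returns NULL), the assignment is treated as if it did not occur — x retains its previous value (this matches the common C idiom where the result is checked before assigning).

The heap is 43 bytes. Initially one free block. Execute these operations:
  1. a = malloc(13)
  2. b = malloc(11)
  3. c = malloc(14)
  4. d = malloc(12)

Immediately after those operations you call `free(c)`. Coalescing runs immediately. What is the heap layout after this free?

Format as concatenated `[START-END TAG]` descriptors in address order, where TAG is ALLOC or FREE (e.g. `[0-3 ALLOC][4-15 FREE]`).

Answer: [0-12 ALLOC][13-23 ALLOC][24-42 FREE]

Derivation:
Op 1: a = malloc(13) -> a = 0; heap: [0-12 ALLOC][13-42 FREE]
Op 2: b = malloc(11) -> b = 13; heap: [0-12 ALLOC][13-23 ALLOC][24-42 FREE]
Op 3: c = malloc(14) -> c = 24; heap: [0-12 ALLOC][13-23 ALLOC][24-37 ALLOC][38-42 FREE]
Op 4: d = malloc(12) -> d = NULL; heap: [0-12 ALLOC][13-23 ALLOC][24-37 ALLOC][38-42 FREE]
free(c): c = 24 -> block [24-37 ALLOC]; mark free, coalesce with adjacent free neighbors -> [0-12 ALLOC][13-23 ALLOC][24-42 FREE]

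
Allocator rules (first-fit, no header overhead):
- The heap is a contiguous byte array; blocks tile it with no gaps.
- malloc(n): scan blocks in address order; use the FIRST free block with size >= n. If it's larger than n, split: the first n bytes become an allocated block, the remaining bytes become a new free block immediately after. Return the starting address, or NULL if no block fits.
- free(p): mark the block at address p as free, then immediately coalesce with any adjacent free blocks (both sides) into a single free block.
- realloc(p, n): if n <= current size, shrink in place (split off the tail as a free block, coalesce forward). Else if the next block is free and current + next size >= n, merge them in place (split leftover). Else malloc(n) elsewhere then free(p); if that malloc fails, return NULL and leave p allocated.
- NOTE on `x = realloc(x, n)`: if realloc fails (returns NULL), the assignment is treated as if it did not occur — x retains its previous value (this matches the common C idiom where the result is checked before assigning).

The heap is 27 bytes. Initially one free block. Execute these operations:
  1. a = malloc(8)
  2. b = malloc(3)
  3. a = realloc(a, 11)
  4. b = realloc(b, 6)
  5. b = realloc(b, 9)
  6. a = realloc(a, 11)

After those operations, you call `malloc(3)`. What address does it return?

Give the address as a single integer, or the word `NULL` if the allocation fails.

Answer: 22

Derivation:
Op 1: a = malloc(8) -> a = 0; heap: [0-7 ALLOC][8-26 FREE]
Op 2: b = malloc(3) -> b = 8; heap: [0-7 ALLOC][8-10 ALLOC][11-26 FREE]
Op 3: a = realloc(a, 11) -> a = 11; heap: [0-7 FREE][8-10 ALLOC][11-21 ALLOC][22-26 FREE]
Op 4: b = realloc(b, 6) -> b = 0; heap: [0-5 ALLOC][6-10 FREE][11-21 ALLOC][22-26 FREE]
Op 5: b = realloc(b, 9) -> b = 0; heap: [0-8 ALLOC][9-10 FREE][11-21 ALLOC][22-26 FREE]
Op 6: a = realloc(a, 11) -> a = 11; heap: [0-8 ALLOC][9-10 FREE][11-21 ALLOC][22-26 FREE]
malloc(3): first-fit scan over [0-8 ALLOC][9-10 FREE][11-21 ALLOC][22-26 FREE] -> 22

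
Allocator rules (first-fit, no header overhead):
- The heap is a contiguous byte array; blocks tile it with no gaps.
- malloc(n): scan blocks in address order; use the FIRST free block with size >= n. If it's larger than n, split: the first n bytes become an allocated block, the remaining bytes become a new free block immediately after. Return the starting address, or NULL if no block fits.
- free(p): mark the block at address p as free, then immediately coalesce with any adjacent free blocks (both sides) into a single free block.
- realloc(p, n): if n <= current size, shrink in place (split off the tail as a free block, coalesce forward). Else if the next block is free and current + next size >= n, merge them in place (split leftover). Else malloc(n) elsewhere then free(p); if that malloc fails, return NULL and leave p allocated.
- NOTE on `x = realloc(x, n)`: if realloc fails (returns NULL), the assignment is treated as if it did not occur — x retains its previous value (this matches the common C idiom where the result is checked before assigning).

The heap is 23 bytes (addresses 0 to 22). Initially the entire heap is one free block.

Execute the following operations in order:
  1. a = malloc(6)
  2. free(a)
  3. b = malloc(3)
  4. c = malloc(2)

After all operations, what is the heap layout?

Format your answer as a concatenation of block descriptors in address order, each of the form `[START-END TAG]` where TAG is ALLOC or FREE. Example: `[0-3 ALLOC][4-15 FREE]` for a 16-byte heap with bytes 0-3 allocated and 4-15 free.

Op 1: a = malloc(6) -> a = 0; heap: [0-5 ALLOC][6-22 FREE]
Op 2: free(a) -> (freed a); heap: [0-22 FREE]
Op 3: b = malloc(3) -> b = 0; heap: [0-2 ALLOC][3-22 FREE]
Op 4: c = malloc(2) -> c = 3; heap: [0-2 ALLOC][3-4 ALLOC][5-22 FREE]

Answer: [0-2 ALLOC][3-4 ALLOC][5-22 FREE]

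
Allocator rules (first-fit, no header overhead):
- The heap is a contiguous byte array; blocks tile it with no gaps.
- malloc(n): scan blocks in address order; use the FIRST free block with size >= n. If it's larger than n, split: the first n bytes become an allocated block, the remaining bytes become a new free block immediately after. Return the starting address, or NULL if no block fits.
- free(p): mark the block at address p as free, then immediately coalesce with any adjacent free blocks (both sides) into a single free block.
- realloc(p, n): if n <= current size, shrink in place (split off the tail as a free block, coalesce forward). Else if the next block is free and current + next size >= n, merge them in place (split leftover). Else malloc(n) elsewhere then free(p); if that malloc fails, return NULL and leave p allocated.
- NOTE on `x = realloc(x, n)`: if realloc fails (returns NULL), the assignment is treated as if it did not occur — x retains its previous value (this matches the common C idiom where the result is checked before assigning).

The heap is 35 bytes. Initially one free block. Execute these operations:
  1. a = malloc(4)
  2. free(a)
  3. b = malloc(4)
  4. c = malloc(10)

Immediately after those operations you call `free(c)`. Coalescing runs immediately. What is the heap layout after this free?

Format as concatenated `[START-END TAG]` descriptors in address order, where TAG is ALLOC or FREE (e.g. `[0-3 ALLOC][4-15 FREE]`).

Op 1: a = malloc(4) -> a = 0; heap: [0-3 ALLOC][4-34 FREE]
Op 2: free(a) -> (freed a); heap: [0-34 FREE]
Op 3: b = malloc(4) -> b = 0; heap: [0-3 ALLOC][4-34 FREE]
Op 4: c = malloc(10) -> c = 4; heap: [0-3 ALLOC][4-13 ALLOC][14-34 FREE]
free(c): c = 4 -> block [4-13 ALLOC]; mark free, coalesce with adjacent free neighbors -> [0-3 ALLOC][4-34 FREE]

Answer: [0-3 ALLOC][4-34 FREE]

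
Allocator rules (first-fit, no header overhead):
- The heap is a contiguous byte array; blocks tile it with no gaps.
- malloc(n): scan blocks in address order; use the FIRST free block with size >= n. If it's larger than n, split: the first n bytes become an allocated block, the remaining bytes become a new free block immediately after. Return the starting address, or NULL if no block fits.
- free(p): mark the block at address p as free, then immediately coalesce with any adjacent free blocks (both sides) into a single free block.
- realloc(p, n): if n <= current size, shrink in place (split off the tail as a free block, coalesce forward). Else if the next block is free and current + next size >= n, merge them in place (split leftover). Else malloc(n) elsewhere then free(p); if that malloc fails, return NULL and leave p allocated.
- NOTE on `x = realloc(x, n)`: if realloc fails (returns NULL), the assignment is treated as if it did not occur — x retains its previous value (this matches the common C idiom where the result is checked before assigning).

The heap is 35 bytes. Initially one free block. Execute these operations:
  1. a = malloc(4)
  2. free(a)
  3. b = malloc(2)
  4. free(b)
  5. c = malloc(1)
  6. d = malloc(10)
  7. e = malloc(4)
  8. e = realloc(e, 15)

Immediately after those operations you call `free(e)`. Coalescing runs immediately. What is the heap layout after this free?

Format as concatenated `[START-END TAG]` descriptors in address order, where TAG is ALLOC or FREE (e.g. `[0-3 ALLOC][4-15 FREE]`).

Answer: [0-0 ALLOC][1-10 ALLOC][11-34 FREE]

Derivation:
Op 1: a = malloc(4) -> a = 0; heap: [0-3 ALLOC][4-34 FREE]
Op 2: free(a) -> (freed a); heap: [0-34 FREE]
Op 3: b = malloc(2) -> b = 0; heap: [0-1 ALLOC][2-34 FREE]
Op 4: free(b) -> (freed b); heap: [0-34 FREE]
Op 5: c = malloc(1) -> c = 0; heap: [0-0 ALLOC][1-34 FREE]
Op 6: d = malloc(10) -> d = 1; heap: [0-0 ALLOC][1-10 ALLOC][11-34 FREE]
Op 7: e = malloc(4) -> e = 11; heap: [0-0 ALLOC][1-10 ALLOC][11-14 ALLOC][15-34 FREE]
Op 8: e = realloc(e, 15) -> e = 11; heap: [0-0 ALLOC][1-10 ALLOC][11-25 ALLOC][26-34 FREE]
free(e): e = 11 -> block [11-25 ALLOC]; mark free, coalesce with adjacent free neighbors -> [0-0 ALLOC][1-10 ALLOC][11-34 FREE]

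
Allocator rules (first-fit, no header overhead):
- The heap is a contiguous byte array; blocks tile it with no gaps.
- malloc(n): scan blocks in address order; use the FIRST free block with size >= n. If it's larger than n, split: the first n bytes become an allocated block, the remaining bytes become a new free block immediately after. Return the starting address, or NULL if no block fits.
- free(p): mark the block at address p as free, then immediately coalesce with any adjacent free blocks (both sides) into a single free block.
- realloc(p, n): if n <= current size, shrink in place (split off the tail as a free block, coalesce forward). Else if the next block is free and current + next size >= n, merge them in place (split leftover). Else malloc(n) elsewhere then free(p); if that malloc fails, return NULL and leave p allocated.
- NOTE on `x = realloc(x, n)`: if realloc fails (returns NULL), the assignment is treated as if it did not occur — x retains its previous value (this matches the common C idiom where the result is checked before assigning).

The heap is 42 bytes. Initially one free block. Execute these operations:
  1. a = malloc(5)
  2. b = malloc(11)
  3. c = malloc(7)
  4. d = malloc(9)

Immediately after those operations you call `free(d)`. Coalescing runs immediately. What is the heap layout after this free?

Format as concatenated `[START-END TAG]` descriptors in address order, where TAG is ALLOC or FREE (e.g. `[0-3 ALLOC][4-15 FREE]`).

Op 1: a = malloc(5) -> a = 0; heap: [0-4 ALLOC][5-41 FREE]
Op 2: b = malloc(11) -> b = 5; heap: [0-4 ALLOC][5-15 ALLOC][16-41 FREE]
Op 3: c = malloc(7) -> c = 16; heap: [0-4 ALLOC][5-15 ALLOC][16-22 ALLOC][23-41 FREE]
Op 4: d = malloc(9) -> d = 23; heap: [0-4 ALLOC][5-15 ALLOC][16-22 ALLOC][23-31 ALLOC][32-41 FREE]
free(d): d = 23 -> block [23-31 ALLOC]; mark free, coalesce with adjacent free neighbors -> [0-4 ALLOC][5-15 ALLOC][16-22 ALLOC][23-41 FREE]

Answer: [0-4 ALLOC][5-15 ALLOC][16-22 ALLOC][23-41 FREE]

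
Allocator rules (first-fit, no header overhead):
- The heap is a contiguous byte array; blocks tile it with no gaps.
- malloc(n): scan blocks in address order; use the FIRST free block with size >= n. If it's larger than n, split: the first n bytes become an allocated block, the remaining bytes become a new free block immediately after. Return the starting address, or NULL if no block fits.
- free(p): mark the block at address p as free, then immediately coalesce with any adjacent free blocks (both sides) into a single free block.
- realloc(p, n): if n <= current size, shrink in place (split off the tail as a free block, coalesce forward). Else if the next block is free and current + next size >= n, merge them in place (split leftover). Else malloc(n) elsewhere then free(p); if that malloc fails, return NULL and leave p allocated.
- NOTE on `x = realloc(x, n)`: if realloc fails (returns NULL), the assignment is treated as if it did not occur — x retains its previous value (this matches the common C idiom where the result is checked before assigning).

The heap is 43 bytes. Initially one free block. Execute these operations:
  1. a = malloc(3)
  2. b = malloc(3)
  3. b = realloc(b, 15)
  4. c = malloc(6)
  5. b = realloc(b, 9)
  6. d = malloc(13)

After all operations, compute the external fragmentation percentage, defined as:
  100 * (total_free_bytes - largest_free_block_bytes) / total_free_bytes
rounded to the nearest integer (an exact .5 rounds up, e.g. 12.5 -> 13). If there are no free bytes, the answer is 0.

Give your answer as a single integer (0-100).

Op 1: a = malloc(3) -> a = 0; heap: [0-2 ALLOC][3-42 FREE]
Op 2: b = malloc(3) -> b = 3; heap: [0-2 ALLOC][3-5 ALLOC][6-42 FREE]
Op 3: b = realloc(b, 15) -> b = 3; heap: [0-2 ALLOC][3-17 ALLOC][18-42 FREE]
Op 4: c = malloc(6) -> c = 18; heap: [0-2 ALLOC][3-17 ALLOC][18-23 ALLOC][24-42 FREE]
Op 5: b = realloc(b, 9) -> b = 3; heap: [0-2 ALLOC][3-11 ALLOC][12-17 FREE][18-23 ALLOC][24-42 FREE]
Op 6: d = malloc(13) -> d = 24; heap: [0-2 ALLOC][3-11 ALLOC][12-17 FREE][18-23 ALLOC][24-36 ALLOC][37-42 FREE]
Free blocks: [6 6] total_free=12 largest=6 -> 100*(12-6)/12 = 600/12 = 50

Answer: 50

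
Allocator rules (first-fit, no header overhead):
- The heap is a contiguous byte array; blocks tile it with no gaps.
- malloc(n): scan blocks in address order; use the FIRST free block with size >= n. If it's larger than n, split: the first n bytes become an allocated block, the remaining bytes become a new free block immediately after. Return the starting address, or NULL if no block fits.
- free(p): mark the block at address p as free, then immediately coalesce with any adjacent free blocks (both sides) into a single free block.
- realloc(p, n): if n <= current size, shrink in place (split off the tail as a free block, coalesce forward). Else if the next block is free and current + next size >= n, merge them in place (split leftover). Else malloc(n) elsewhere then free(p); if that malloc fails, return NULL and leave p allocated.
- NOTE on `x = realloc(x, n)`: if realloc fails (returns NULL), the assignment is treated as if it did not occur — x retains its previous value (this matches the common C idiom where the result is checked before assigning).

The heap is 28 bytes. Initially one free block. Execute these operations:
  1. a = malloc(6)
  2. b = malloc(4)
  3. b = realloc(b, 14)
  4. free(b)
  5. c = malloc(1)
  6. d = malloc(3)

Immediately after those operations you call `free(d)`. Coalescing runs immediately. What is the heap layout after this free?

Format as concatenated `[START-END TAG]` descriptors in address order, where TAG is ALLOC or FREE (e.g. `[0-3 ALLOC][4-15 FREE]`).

Op 1: a = malloc(6) -> a = 0; heap: [0-5 ALLOC][6-27 FREE]
Op 2: b = malloc(4) -> b = 6; heap: [0-5 ALLOC][6-9 ALLOC][10-27 FREE]
Op 3: b = realloc(b, 14) -> b = 6; heap: [0-5 ALLOC][6-19 ALLOC][20-27 FREE]
Op 4: free(b) -> (freed b); heap: [0-5 ALLOC][6-27 FREE]
Op 5: c = malloc(1) -> c = 6; heap: [0-5 ALLOC][6-6 ALLOC][7-27 FREE]
Op 6: d = malloc(3) -> d = 7; heap: [0-5 ALLOC][6-6 ALLOC][7-9 ALLOC][10-27 FREE]
free(d): d = 7 -> block [7-9 ALLOC]; mark free, coalesce with adjacent free neighbors -> [0-5 ALLOC][6-6 ALLOC][7-27 FREE]

Answer: [0-5 ALLOC][6-6 ALLOC][7-27 FREE]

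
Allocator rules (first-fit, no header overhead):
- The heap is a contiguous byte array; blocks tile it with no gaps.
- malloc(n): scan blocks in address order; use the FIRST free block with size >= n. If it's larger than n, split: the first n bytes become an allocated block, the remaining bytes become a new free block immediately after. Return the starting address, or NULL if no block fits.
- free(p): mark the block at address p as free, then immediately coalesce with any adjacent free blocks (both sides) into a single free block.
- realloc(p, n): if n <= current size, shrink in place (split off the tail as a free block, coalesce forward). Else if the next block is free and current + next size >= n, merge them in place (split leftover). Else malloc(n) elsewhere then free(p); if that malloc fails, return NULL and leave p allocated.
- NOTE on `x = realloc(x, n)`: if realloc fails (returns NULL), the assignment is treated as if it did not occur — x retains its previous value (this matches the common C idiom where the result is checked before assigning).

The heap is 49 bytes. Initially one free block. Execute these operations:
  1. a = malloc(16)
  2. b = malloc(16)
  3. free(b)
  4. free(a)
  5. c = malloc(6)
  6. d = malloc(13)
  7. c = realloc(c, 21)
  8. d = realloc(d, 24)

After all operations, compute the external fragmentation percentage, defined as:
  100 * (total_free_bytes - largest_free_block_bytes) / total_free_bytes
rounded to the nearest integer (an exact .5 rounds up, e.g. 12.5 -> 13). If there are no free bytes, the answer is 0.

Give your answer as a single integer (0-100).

Answer: 40

Derivation:
Op 1: a = malloc(16) -> a = 0; heap: [0-15 ALLOC][16-48 FREE]
Op 2: b = malloc(16) -> b = 16; heap: [0-15 ALLOC][16-31 ALLOC][32-48 FREE]
Op 3: free(b) -> (freed b); heap: [0-15 ALLOC][16-48 FREE]
Op 4: free(a) -> (freed a); heap: [0-48 FREE]
Op 5: c = malloc(6) -> c = 0; heap: [0-5 ALLOC][6-48 FREE]
Op 6: d = malloc(13) -> d = 6; heap: [0-5 ALLOC][6-18 ALLOC][19-48 FREE]
Op 7: c = realloc(c, 21) -> c = 19; heap: [0-5 FREE][6-18 ALLOC][19-39 ALLOC][40-48 FREE]
Op 8: d = realloc(d, 24) -> NULL (d unchanged); heap: [0-5 FREE][6-18 ALLOC][19-39 ALLOC][40-48 FREE]
Free blocks: [6 9] total_free=15 largest=9 -> 100*(15-9)/15 = 600/15 = 40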